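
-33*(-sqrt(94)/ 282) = 11*sqrt(94)/ 94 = 1.13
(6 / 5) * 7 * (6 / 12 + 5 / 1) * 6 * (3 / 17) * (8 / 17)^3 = 2128896 / 417605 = 5.10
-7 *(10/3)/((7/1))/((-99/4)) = 40/297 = 0.13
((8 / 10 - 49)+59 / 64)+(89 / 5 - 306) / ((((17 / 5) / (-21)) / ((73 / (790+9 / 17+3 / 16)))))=230185191 / 1966400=117.06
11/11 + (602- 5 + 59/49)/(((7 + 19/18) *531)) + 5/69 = 35065486/28924455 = 1.21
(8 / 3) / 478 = 4 / 717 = 0.01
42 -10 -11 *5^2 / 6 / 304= 58093 / 1824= 31.85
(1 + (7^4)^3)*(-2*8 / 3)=-221460595232 / 3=-73820198410.67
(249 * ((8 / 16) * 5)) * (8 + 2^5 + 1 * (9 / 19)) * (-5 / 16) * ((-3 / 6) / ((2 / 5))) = 23935125 / 2432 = 9841.75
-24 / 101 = -0.24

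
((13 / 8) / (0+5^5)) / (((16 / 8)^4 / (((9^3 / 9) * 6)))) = 3159 / 200000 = 0.02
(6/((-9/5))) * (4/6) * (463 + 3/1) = -9320/9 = -1035.56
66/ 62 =33/ 31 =1.06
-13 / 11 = -1.18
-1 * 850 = -850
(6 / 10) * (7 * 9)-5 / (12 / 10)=1009 / 30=33.63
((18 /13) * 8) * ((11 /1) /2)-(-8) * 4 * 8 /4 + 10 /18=14681 /117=125.48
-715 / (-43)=715 / 43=16.63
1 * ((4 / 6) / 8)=1 / 12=0.08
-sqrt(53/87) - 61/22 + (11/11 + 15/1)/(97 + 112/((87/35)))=-723275/271898 - sqrt(4611)/87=-3.44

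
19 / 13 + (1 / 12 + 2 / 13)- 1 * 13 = -1763 / 156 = -11.30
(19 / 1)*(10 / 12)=95 / 6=15.83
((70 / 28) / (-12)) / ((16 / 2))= -0.03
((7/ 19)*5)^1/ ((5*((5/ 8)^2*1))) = 448/ 475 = 0.94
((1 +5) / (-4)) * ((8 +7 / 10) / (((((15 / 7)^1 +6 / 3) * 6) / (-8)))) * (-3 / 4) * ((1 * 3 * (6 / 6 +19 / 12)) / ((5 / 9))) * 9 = -158193 / 400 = -395.48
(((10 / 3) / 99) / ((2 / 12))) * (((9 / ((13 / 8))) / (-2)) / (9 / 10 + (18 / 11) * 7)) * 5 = -4000 / 17667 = -0.23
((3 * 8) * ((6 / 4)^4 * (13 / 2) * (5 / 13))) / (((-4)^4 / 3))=3645 / 1024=3.56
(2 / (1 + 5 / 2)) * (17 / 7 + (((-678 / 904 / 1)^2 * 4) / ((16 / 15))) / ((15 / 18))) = 1111 / 392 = 2.83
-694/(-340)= 347/170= 2.04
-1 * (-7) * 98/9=686/9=76.22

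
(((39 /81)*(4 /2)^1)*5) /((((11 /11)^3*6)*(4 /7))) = 455 /324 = 1.40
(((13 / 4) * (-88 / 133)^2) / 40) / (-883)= -3146 / 78096935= -0.00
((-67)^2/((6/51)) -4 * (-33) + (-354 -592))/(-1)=-74685/2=-37342.50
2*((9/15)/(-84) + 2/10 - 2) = -253/70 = -3.61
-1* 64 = -64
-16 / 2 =-8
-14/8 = -7/4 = -1.75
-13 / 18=-0.72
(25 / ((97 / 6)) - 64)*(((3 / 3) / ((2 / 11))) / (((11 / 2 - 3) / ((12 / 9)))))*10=-533104 / 291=-1831.97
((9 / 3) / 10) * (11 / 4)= 33 / 40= 0.82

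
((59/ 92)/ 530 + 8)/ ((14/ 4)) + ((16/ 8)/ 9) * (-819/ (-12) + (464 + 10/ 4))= 62010707/ 511980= 121.12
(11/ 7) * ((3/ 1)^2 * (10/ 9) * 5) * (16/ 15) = 1760/ 21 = 83.81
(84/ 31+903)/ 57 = 15.89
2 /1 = 2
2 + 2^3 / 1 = 10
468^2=219024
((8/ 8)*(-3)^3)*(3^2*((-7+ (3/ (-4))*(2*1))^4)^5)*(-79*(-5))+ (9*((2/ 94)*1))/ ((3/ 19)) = -372033359114711044848171.60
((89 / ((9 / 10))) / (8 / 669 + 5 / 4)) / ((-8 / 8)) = -793880 / 10131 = -78.36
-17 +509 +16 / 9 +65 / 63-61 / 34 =352013 / 714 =493.02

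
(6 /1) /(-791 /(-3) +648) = 18 /2735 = 0.01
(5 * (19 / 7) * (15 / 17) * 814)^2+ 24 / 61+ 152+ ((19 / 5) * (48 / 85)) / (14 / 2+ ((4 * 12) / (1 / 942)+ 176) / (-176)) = 235964635384083666 / 2483485375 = 95013499.08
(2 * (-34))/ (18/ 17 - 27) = 1156/ 441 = 2.62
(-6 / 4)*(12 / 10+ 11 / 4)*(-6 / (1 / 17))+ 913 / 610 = 739133 / 1220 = 605.85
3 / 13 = 0.23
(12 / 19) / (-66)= -2 / 209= -0.01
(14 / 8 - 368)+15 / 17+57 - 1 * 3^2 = -21581 / 68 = -317.37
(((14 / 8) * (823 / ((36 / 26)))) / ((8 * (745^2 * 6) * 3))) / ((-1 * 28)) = -10699 / 23017996800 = -0.00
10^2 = 100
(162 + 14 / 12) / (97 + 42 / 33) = 10769 / 6486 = 1.66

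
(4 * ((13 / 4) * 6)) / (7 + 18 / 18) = 39 / 4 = 9.75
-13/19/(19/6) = -0.22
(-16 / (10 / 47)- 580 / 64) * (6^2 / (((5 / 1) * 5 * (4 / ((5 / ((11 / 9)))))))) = -546021 / 4400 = -124.10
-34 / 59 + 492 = 28994 / 59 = 491.42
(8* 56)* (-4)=-1792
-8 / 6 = -4 / 3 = -1.33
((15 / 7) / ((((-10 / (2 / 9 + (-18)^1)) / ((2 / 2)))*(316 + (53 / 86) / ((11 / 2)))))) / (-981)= -37840 / 3080282121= -0.00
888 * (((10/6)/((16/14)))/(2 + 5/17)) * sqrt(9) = 22015/13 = 1693.46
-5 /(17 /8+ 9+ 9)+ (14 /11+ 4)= 5.02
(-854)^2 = 729316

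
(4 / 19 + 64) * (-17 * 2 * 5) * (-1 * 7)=1451800 / 19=76410.53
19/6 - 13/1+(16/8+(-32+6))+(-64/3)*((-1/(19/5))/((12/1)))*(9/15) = -1275/38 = -33.55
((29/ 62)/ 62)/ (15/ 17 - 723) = -0.00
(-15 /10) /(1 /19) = -28.50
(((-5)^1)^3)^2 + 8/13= 203133/13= 15625.62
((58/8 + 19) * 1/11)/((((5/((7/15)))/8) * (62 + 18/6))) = 98/3575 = 0.03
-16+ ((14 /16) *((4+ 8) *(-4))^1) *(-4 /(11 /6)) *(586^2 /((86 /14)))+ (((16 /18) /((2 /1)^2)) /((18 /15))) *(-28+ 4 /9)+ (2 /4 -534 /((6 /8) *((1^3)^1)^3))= 1177410648251 /229878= 5121893.56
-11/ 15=-0.73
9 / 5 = 1.80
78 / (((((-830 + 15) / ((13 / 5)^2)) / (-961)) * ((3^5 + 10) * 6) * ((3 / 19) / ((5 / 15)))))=40115023 / 46393875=0.86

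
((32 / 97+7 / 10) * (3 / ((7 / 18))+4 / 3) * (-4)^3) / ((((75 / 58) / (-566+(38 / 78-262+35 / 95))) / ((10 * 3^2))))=1515241087488 / 44135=34331960.75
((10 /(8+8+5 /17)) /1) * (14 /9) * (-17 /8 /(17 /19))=-11305 /4986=-2.27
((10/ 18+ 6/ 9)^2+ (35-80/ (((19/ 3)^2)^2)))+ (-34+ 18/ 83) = 2331404864/ 876148083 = 2.66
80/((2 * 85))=8/17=0.47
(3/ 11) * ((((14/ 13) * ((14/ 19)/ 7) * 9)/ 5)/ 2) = 0.03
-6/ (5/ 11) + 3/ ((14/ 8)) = -402/ 35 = -11.49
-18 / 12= -3 / 2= -1.50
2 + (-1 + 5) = 6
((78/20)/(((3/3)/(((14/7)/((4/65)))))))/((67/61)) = 30927/268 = 115.40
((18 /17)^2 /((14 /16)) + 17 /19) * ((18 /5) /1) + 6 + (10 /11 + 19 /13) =16.20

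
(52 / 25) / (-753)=-52 / 18825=-0.00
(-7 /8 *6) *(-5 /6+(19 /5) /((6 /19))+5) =-1701 /20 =-85.05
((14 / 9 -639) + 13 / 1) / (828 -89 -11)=-1405 / 1638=-0.86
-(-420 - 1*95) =515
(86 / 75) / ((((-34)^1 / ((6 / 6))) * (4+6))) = -43 / 12750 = -0.00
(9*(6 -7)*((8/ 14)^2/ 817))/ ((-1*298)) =72/ 5964917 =0.00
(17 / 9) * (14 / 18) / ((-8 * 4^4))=-119 / 165888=-0.00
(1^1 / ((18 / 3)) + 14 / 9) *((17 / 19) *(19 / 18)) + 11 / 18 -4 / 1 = -571 / 324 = -1.76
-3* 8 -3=-27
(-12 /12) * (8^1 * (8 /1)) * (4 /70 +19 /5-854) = 380864 /7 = 54409.14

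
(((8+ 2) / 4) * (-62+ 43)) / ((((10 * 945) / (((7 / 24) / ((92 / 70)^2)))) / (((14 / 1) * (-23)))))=32585 / 119232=0.27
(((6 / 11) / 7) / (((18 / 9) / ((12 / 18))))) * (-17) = -34 / 77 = -0.44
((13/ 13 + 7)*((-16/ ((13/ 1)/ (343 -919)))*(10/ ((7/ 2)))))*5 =7372800/ 91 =81019.78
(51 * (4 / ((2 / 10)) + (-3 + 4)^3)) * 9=9639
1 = 1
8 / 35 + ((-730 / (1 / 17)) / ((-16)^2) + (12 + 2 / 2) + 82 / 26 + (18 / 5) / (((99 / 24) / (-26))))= -35097497 / 640640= -54.79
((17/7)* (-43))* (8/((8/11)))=-8041/7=-1148.71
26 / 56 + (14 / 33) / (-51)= 21487 / 47124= 0.46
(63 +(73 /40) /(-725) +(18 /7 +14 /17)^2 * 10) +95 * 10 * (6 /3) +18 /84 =853562853747 /410669000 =2078.47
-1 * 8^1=-8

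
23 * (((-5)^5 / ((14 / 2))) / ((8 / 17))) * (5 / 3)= -6109375 / 168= -36365.33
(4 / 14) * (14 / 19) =4 / 19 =0.21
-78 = -78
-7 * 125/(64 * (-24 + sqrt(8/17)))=875 * sqrt(34)/313088 + 44625/78272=0.59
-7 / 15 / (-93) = 7 / 1395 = 0.01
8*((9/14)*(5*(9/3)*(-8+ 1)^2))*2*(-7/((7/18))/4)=-34020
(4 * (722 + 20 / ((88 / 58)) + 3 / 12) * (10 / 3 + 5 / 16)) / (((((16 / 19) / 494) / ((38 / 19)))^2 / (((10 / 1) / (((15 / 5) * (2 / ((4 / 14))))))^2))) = 445426670869375 / 133056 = 3347663170.92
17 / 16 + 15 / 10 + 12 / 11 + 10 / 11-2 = 41 / 16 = 2.56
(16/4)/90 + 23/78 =397/1170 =0.34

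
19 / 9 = 2.11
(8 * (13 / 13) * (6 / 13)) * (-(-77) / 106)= 1848 / 689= 2.68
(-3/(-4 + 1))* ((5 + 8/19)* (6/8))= 309/76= 4.07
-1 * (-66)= 66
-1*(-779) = 779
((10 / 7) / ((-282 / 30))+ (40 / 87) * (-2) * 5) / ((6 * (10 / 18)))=-13595 / 9541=-1.42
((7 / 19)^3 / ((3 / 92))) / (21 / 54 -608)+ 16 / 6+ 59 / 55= 46254176371 / 12377785695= 3.74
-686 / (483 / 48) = -1568 / 23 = -68.17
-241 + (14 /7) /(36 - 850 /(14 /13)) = -1270807 /5273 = -241.00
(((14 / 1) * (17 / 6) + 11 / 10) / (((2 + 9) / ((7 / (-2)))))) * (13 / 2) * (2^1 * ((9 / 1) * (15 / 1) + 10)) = -3227497 / 132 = -24450.73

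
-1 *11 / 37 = -11 / 37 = -0.30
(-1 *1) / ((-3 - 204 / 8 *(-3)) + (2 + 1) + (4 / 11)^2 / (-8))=-242 / 18509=-0.01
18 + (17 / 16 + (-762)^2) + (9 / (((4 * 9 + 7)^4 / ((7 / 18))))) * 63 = 31762743343337 / 54700816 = 580663.06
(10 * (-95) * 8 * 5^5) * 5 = -118750000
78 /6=13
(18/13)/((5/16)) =288/65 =4.43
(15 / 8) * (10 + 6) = 30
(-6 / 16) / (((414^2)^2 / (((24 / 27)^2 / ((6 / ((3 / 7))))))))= -1 / 1388043821556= -0.00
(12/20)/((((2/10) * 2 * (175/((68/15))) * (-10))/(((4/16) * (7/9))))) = -17/22500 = -0.00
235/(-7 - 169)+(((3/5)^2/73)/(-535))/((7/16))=-1606162219/1202894000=-1.34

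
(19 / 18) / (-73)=-19 / 1314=-0.01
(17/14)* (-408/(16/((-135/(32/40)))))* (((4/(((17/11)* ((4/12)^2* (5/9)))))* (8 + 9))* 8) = 208574190/7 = 29796312.86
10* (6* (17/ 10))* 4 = 408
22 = 22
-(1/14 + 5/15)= -17/42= -0.40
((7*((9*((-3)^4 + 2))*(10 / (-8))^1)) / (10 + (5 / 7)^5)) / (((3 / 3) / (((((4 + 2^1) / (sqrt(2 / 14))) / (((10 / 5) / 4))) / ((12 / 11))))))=-322240611*sqrt(7) / 45652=-18675.38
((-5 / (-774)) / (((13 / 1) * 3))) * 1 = 5 / 30186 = 0.00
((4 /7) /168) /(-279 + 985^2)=1 /285164124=0.00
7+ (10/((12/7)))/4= 203/24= 8.46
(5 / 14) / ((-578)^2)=5 / 4677176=0.00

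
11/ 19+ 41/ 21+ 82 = 33728/ 399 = 84.53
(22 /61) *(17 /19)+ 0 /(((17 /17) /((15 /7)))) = 374 /1159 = 0.32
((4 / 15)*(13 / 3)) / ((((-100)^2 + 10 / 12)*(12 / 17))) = 442 / 2700225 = 0.00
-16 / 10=-8 / 5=-1.60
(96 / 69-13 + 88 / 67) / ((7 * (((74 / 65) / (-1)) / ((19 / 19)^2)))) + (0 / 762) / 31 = 1.29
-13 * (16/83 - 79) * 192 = 196702.84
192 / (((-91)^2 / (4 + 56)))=11520 / 8281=1.39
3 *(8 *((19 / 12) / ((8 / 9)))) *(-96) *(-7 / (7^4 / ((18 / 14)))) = 15.38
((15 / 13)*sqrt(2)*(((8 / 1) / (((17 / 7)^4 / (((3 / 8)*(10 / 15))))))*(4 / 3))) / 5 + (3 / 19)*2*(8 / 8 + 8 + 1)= 19208*sqrt(2) / 1085773 + 60 / 19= 3.18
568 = 568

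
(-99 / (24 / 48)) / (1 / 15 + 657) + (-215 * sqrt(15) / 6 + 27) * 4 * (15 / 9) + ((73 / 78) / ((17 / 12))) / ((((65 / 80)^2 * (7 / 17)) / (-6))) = 162517101 / 984256 - 2150 * sqrt(15) / 9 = -760.10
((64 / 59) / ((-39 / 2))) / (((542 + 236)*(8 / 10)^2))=-100 / 895089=-0.00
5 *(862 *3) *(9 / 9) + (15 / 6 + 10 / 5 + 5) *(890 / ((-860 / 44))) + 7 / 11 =5911580 / 473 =12498.05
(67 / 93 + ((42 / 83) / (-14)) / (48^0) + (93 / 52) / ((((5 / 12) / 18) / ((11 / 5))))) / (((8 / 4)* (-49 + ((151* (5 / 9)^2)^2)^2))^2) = 16527768358125671072541 / 8621637959156009748251256814222400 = 0.00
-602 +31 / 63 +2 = -37769 / 63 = -599.51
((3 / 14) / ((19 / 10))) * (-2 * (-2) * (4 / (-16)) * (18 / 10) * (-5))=135 / 133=1.02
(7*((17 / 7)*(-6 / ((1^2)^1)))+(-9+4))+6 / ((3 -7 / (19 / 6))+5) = -105.96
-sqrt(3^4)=-9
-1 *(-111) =111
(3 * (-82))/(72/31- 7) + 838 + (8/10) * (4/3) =387872/435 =891.66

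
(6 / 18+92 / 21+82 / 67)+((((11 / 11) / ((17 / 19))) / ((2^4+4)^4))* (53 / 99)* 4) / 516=96742879672283 / 16291709280000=5.94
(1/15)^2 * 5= 1/45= 0.02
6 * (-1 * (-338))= 2028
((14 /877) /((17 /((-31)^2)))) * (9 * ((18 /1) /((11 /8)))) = 17436384 /163999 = 106.32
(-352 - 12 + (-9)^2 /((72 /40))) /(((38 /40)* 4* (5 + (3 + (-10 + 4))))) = -41.97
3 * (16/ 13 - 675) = -26277/ 13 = -2021.31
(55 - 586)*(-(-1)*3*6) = -9558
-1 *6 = -6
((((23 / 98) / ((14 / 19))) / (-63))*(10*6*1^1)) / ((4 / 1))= -2185 / 28812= -0.08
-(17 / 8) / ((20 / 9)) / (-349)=153 / 55840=0.00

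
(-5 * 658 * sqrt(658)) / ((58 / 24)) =-39480 * sqrt(658) / 29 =-34921.44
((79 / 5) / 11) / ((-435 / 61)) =-4819 / 23925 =-0.20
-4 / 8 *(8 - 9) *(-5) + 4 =3 / 2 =1.50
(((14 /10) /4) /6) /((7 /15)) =1 /8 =0.12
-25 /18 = -1.39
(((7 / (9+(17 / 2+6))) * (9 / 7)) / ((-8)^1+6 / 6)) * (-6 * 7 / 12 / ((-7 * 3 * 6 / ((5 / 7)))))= -5 / 4606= -0.00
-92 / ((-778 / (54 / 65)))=0.10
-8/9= -0.89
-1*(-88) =88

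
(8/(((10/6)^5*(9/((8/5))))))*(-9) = -15552/15625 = -1.00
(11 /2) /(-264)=-1 /48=-0.02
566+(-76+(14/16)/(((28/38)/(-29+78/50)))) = 457.42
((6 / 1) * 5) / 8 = 15 / 4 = 3.75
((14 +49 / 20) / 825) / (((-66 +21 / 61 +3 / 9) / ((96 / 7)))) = -34404 / 8218375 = -0.00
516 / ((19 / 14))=7224 / 19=380.21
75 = 75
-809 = -809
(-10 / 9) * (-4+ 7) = -10 / 3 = -3.33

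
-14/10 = -7/5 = -1.40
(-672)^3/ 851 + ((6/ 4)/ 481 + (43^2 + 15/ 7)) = -54943820345/ 154882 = -354746.33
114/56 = 57/28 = 2.04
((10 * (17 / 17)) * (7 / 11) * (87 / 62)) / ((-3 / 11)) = -1015 / 31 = -32.74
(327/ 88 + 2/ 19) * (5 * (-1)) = -31945/ 1672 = -19.11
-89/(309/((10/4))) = -445/618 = -0.72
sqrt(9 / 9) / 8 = 1 / 8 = 0.12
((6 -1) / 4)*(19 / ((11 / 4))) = 95 / 11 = 8.64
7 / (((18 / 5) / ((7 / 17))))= 245 / 306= 0.80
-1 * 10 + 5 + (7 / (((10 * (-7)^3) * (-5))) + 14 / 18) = -93091 / 22050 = -4.22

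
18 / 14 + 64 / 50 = 2.57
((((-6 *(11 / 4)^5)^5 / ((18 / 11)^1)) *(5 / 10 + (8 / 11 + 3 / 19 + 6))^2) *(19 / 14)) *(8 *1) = -362045727638986862515713520859469 / 1337006139375616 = -270788380828275623.99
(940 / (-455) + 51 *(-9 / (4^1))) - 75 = -69821 / 364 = -191.82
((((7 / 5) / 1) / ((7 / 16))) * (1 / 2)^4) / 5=1 / 25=0.04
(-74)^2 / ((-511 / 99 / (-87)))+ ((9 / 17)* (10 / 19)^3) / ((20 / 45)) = 5499566122914 / 59584133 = 92299.17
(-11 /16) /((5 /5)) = -11 /16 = -0.69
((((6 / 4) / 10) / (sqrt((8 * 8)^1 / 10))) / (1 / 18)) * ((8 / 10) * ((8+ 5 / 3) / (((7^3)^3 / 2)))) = 261 * sqrt(10) / 2017680350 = 0.00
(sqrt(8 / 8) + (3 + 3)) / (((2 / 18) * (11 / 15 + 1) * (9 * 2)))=105 / 52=2.02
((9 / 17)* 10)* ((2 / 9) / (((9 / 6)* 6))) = 0.13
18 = 18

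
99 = 99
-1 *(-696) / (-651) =-1.07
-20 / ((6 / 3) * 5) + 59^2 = 3479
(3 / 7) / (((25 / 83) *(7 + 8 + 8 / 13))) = 3237 / 35525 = 0.09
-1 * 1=-1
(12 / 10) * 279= 1674 / 5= 334.80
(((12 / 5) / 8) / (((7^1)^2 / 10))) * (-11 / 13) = -0.05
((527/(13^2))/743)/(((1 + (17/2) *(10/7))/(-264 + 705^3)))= 111895.43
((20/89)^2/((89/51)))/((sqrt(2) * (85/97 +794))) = 329800 * sqrt(2)/18118408269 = 0.00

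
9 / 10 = 0.90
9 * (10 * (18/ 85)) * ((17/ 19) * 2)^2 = 22032/ 361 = 61.03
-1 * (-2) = 2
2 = 2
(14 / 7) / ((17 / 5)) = 10 / 17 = 0.59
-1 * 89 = -89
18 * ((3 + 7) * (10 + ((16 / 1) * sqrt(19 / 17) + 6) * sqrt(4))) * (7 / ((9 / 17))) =52360 + 4480 * sqrt(323) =132875.46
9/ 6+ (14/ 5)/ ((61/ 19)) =1447/ 610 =2.37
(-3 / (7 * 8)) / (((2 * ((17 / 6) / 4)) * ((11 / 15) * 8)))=-135 / 20944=-0.01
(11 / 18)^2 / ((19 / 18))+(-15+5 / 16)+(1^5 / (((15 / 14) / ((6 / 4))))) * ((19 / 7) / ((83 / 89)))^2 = -1632266939 / 659690640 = -2.47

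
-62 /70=-0.89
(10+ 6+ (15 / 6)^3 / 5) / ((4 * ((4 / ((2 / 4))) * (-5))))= -153 / 1280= -0.12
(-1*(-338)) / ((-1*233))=-338 / 233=-1.45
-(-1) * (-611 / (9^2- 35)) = -611 / 46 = -13.28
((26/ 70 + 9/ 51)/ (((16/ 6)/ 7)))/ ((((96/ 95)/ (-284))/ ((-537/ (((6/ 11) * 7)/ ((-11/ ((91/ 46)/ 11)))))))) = -1204920730849/ 346528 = -3477123.73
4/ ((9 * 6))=2/ 27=0.07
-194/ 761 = -0.25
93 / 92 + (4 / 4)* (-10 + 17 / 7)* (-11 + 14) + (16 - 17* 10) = -113153 / 644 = -175.70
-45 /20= -9 /4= -2.25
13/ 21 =0.62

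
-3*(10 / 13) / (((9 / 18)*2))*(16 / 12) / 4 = -10 / 13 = -0.77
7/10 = 0.70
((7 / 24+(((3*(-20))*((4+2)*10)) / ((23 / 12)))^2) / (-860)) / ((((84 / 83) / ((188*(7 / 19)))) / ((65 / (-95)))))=2271423286670239 / 11824800480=192089.78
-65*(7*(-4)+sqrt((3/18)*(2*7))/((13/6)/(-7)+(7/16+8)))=1820- 7280*sqrt(21)/2731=1807.78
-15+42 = 27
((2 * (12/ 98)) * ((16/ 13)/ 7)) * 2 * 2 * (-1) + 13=57199/ 4459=12.83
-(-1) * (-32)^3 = -32768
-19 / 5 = -3.80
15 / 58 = 0.26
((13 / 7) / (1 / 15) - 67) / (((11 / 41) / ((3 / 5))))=-33702 / 385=-87.54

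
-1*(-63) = 63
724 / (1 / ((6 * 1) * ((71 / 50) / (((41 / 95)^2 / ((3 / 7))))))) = 167011596 / 11767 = 14193.22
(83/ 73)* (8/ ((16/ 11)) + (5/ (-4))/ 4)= 6889/ 1168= 5.90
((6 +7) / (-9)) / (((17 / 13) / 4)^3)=-41.34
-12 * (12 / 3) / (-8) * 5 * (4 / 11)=120 / 11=10.91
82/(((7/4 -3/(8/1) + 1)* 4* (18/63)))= 574/19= 30.21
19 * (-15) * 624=-177840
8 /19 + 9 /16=0.98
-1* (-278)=278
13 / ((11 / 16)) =208 / 11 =18.91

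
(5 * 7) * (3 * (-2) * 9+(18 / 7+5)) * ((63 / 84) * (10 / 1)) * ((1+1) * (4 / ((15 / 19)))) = -123500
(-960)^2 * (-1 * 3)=-2764800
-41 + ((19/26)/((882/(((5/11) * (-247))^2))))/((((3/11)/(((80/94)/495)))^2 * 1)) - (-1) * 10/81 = -3512505038951/85930473321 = -40.88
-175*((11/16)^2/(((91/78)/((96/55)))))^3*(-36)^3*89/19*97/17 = 6106535033643/79135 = 77166045.79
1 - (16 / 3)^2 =-247 / 9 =-27.44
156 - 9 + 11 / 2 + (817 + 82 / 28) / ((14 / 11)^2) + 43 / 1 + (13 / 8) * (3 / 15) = 4815757 / 6860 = 702.01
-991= -991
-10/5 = -2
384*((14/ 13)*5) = 26880/ 13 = 2067.69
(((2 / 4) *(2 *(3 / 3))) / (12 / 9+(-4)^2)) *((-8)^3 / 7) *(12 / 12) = -384 / 91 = -4.22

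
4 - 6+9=7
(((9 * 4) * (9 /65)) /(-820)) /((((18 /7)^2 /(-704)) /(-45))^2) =-74373376 /533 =-139537.29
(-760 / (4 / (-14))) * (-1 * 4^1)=-10640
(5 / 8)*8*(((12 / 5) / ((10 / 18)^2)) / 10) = 486 / 125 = 3.89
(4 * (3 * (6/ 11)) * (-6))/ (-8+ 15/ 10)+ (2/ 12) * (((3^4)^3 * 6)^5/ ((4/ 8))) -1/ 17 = 267113131748195131206503396353362097/ 2431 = 109877882249360399509051200000000.00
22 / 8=11 / 4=2.75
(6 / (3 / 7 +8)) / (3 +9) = 7 / 118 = 0.06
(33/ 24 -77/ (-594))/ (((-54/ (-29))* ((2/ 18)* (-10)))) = -1885/ 2592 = -0.73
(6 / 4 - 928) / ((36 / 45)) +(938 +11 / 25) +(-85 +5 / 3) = -181811 / 600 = -303.02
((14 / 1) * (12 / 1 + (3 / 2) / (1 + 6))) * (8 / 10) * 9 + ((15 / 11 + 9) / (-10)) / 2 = 27075 / 22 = 1230.68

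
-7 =-7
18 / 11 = 1.64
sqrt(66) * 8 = 8 * sqrt(66) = 64.99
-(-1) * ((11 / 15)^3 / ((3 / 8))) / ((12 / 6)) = 5324 / 10125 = 0.53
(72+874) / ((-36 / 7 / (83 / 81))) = -274813 / 1458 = -188.49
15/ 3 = 5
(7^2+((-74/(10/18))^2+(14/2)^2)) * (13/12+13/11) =6061627/150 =40410.85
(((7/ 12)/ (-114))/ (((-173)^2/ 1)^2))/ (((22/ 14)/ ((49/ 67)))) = -0.00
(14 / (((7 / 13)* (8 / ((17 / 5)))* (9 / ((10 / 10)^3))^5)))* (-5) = -221 / 236196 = -0.00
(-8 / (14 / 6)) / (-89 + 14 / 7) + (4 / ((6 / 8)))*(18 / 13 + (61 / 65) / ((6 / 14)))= 2268536 / 118755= 19.10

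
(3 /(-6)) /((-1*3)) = 1 /6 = 0.17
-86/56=-43/28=-1.54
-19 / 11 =-1.73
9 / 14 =0.64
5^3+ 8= 133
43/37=1.16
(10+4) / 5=14 / 5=2.80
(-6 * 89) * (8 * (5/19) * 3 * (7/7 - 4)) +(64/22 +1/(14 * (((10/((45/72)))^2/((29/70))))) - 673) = 495385396141/52433920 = 9447.80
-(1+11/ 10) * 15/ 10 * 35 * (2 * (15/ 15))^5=-3528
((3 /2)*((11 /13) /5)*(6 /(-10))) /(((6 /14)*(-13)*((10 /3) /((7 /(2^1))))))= 0.03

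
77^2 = 5929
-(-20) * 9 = 180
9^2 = 81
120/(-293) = -120/293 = -0.41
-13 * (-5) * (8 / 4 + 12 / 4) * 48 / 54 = 2600 / 9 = 288.89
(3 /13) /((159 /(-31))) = -31 /689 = -0.04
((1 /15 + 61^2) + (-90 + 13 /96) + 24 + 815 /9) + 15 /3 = 5401091 /1440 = 3750.76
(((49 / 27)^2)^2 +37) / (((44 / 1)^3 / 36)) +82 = 51570521723 / 628753752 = 82.02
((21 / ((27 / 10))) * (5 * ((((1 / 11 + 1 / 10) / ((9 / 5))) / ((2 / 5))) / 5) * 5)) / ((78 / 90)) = 30625 / 2574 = 11.90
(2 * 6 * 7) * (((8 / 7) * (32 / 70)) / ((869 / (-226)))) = -347136 / 30415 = -11.41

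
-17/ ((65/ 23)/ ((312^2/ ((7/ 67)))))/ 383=-196163136/ 13405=-14633.58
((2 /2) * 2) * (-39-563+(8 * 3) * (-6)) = -1492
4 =4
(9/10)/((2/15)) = 6.75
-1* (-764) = 764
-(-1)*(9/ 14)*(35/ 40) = 9/ 16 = 0.56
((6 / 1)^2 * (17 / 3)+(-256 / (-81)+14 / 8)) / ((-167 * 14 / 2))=-67687 / 378756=-0.18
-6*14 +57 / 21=-569 / 7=-81.29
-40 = -40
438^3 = 84027672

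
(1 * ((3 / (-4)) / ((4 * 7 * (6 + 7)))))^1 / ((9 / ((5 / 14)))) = -5 / 61152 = -0.00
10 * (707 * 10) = 70700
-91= -91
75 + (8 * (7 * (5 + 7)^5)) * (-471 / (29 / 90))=-590687352705 / 29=-20368529403.62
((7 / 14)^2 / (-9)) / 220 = -1 / 7920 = -0.00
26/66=13/33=0.39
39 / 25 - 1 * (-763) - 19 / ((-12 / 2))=115159 / 150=767.73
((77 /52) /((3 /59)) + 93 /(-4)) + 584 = 23005 /39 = 589.87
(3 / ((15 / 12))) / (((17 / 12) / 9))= 1296 / 85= 15.25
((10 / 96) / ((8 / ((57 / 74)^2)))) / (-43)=-5415 / 30139904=-0.00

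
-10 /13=-0.77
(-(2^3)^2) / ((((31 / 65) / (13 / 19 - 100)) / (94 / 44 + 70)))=6228911520 / 6479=961400.14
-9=-9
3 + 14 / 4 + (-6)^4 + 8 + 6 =2633 / 2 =1316.50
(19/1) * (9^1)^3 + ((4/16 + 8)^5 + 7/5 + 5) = 52075.56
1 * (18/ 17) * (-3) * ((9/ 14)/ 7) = -243/ 833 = -0.29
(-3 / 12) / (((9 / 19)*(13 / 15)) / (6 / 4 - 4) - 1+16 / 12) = -1425 / 964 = -1.48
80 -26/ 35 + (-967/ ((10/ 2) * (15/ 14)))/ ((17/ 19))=-122.49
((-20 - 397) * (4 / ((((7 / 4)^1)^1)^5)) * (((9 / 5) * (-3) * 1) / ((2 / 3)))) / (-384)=-180144 / 84035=-2.14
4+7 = 11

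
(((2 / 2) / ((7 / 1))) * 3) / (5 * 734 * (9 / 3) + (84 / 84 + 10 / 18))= 0.00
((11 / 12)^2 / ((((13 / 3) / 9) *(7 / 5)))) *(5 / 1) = 9075 / 1456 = 6.23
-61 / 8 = -7.62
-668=-668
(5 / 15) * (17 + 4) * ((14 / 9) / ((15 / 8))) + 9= 14.81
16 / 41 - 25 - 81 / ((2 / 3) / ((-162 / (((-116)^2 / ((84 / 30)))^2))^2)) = -646078247424337470443 / 26252931752193280000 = -24.61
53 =53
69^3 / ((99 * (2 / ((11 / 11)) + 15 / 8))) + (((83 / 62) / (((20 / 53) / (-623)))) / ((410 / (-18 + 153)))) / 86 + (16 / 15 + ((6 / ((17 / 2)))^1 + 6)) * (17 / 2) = 263731711109 / 288567840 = 913.93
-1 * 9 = -9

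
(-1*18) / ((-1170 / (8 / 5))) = 8 / 325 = 0.02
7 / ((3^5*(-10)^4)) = 7 / 2430000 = 0.00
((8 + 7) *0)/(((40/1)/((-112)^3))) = 0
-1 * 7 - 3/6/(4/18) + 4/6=-8.58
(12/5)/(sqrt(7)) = 12*sqrt(7)/35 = 0.91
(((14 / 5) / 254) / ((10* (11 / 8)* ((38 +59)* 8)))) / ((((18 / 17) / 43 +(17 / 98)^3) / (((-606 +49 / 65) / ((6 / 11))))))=-47367345548306 / 1233103413852375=-0.04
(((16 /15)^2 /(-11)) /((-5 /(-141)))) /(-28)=3008 /28875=0.10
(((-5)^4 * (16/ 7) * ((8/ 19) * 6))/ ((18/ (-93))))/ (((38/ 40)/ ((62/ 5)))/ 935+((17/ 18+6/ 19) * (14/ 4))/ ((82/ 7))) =-6631188300000/ 133933499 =-49511.05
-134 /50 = -67 /25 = -2.68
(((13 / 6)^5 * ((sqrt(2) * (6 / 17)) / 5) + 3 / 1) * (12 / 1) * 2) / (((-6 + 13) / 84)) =864 + 742586 * sqrt(2) / 765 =2236.78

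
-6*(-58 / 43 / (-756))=-29 / 2709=-0.01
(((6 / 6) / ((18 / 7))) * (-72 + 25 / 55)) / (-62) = 5509 / 12276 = 0.45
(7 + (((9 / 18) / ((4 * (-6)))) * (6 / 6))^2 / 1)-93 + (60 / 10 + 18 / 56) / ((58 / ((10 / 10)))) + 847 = 355980011 / 467712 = 761.11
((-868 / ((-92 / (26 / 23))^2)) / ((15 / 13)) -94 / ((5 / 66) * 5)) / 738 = -5210784437 / 15489199350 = -0.34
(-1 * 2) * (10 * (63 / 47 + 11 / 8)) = -5105 / 94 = -54.31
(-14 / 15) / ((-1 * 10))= 7 / 75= 0.09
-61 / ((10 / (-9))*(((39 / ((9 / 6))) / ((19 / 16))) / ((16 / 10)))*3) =3477 / 2600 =1.34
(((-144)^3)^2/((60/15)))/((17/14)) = 31206351568896/17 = 1835667739346.82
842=842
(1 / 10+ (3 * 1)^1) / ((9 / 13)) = 403 / 90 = 4.48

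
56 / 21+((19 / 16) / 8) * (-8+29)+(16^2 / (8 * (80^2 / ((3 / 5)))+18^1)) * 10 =285822527 / 49162368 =5.81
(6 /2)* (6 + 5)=33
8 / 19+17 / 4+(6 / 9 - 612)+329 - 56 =-76075 / 228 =-333.66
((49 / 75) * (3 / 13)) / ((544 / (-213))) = -10437 / 176800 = -0.06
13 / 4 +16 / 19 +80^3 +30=38914591 / 76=512034.09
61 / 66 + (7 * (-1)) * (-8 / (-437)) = 22961 / 28842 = 0.80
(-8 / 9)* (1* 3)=-8 / 3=-2.67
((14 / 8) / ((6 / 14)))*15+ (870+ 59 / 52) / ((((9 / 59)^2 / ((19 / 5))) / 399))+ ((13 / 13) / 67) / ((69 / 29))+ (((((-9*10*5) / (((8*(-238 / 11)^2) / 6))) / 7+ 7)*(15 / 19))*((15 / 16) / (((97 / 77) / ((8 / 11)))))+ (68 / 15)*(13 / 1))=12820669532181865546319 / 225865030115088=56762525.50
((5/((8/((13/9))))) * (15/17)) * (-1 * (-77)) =25025/408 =61.34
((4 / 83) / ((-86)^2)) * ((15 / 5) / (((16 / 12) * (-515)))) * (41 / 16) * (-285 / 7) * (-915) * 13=-250187535 / 7081581248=-0.04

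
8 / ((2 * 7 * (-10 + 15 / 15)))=-4 / 63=-0.06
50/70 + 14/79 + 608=608.89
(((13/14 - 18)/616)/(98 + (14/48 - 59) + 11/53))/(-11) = 38001/595781494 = 0.00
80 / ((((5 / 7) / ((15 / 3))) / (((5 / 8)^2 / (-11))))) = -875 / 44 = -19.89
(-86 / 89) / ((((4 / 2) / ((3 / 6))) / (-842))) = 18103 / 89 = 203.40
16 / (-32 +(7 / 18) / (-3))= -864 / 1735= -0.50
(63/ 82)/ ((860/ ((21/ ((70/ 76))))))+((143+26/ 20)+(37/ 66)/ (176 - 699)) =439129228829/ 3042761700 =144.32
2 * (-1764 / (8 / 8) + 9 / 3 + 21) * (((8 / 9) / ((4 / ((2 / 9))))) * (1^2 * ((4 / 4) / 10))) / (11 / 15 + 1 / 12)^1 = -9280 / 441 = -21.04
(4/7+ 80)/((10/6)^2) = 5076/175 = 29.01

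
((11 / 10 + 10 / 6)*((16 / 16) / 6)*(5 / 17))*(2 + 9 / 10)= 2407 / 6120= 0.39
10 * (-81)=-810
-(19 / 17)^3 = -6859 / 4913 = -1.40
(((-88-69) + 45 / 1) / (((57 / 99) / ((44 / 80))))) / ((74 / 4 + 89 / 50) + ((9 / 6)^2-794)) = 0.14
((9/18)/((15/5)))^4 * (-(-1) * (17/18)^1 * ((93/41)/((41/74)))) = 19499/6535728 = 0.00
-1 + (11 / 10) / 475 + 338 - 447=-522489 / 4750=-110.00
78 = 78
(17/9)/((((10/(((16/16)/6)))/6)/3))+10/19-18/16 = -73/2280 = -0.03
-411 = -411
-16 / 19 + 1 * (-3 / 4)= -121 / 76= -1.59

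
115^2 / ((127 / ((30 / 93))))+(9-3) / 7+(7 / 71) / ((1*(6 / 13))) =406940341 / 11740134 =34.66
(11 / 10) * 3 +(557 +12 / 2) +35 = 6013 / 10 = 601.30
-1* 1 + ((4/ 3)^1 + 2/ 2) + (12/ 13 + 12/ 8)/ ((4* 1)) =605/ 312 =1.94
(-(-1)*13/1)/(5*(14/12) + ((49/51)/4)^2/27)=14607216/6556921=2.23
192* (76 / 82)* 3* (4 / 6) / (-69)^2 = 4864 / 65067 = 0.07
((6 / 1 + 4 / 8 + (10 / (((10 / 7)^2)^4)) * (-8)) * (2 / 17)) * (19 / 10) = 44843781 / 106250000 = 0.42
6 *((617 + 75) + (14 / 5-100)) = 17844 / 5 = 3568.80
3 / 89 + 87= 7746 / 89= 87.03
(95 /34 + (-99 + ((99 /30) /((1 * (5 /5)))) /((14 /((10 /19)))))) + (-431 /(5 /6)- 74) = -7769721 /11305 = -687.28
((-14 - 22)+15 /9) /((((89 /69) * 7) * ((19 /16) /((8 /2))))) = -12.81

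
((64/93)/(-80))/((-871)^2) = -4/352768065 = -0.00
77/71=1.08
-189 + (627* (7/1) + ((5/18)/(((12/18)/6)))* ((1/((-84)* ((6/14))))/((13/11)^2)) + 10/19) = 971116585/231192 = 4200.48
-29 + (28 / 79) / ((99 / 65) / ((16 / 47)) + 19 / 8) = -16289673 / 562717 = -28.95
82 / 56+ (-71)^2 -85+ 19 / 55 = 7635027 / 1540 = 4957.81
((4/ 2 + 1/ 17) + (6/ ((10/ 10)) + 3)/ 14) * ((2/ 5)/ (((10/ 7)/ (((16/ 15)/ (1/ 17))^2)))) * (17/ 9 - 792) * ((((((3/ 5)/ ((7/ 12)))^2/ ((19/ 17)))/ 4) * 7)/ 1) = -676564888064/ 2078125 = -325565.06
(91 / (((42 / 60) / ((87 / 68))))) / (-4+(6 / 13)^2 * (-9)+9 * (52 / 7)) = 6689865 / 2451128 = 2.73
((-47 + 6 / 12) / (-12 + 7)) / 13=93 / 130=0.72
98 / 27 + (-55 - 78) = -3493 / 27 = -129.37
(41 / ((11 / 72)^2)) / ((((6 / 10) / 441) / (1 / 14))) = 11158560 / 121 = 92219.50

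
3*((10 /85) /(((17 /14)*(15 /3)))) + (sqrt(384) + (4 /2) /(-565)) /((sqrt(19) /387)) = -774*sqrt(19) /10735 + 84 /1445 + 3096*sqrt(114) /19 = 1739.55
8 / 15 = 0.53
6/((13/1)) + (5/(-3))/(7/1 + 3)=0.29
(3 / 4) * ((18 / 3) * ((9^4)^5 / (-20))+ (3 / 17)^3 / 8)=-2150301974412480883174863 / 786080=-2735474728287808980.22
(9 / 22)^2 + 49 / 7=3469 / 484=7.17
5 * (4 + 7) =55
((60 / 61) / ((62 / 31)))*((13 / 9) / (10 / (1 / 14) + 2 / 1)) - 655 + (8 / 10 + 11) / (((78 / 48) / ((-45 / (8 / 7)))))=-158929531 / 168909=-940.92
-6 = -6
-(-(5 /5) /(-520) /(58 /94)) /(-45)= 47 /678600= 0.00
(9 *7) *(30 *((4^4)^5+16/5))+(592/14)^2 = 101825771848719328/49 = 2078076976504476.08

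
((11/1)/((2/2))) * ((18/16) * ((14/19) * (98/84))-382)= -637087/152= -4191.36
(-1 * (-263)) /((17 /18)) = 4734 /17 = 278.47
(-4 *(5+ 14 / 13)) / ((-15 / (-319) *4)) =-129.24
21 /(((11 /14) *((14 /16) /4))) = 1344 /11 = 122.18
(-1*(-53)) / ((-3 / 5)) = -265 / 3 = -88.33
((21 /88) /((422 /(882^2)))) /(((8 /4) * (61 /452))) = 461503413 /283162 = 1629.82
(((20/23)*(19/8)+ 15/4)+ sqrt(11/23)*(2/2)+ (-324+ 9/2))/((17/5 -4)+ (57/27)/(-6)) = 3895965/11822 -270*sqrt(253)/5911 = 328.83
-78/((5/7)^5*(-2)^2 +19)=-436982/110611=-3.95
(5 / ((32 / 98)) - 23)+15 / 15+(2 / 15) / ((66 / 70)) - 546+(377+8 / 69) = -6391271 / 36432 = -175.43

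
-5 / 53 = -0.09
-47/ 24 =-1.96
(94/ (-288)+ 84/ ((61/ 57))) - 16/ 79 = 54101251/ 693936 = 77.96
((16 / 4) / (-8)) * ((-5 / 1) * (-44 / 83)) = -110 / 83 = -1.33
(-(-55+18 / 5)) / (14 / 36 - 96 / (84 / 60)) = -32382 / 42955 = -0.75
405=405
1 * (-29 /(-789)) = 29 /789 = 0.04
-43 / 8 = -5.38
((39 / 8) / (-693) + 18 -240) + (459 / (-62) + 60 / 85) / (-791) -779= -110160140623 / 110050248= -1001.00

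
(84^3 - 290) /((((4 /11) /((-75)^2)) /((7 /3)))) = 42764885625 /2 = 21382442812.50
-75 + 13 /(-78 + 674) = -44687 /596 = -74.98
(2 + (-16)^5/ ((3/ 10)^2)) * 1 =-104857582/ 9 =-11650842.44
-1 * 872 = -872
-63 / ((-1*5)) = 63 / 5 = 12.60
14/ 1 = 14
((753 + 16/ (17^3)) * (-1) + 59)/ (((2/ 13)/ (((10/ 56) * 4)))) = -3222.16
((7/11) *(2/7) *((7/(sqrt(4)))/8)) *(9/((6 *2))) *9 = 189/352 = 0.54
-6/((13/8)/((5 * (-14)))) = 3360/13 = 258.46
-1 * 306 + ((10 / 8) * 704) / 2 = 134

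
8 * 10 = 80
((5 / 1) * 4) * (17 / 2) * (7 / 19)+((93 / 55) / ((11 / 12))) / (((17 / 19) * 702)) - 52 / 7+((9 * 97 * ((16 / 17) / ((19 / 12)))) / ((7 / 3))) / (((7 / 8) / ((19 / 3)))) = 621760728068 / 373438065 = 1664.96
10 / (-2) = -5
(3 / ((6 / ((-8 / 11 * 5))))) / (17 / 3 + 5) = -15 / 88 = -0.17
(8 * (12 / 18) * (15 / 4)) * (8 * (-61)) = -9760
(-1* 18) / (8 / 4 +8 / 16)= -36 / 5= -7.20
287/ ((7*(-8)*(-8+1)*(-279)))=-41/ 15624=-0.00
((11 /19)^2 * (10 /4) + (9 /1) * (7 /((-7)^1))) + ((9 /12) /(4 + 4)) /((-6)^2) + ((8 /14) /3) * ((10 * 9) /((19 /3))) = -5291105 /970368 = -5.45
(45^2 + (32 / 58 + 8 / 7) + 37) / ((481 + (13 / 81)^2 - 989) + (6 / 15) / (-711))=-1085696893350 / 267242387489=-4.06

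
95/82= 1.16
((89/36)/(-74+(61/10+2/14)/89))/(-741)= 277235/6143256054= 0.00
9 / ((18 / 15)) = 15 / 2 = 7.50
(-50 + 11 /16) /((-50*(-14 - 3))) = -789 /13600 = -0.06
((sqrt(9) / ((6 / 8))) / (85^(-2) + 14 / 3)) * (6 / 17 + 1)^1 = 117300 / 101153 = 1.16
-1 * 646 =-646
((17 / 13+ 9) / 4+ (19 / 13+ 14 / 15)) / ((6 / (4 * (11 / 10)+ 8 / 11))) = 91133 / 21450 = 4.25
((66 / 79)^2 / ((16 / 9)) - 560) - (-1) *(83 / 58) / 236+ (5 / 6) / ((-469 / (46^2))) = -67713480139505 / 120195518856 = -563.36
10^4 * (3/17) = 30000/17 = 1764.71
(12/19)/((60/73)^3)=389017/342000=1.14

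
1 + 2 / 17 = 19 / 17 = 1.12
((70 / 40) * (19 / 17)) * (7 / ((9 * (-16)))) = -931 / 9792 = -0.10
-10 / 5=-2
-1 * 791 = -791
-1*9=-9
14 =14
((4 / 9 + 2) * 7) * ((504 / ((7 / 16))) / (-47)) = -19712 / 47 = -419.40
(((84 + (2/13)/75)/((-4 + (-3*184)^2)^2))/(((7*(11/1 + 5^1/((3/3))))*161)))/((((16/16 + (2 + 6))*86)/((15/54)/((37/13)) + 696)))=18984924551/420705913957665336000000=0.00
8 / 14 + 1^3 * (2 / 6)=19 / 21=0.90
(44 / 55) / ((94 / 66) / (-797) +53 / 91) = 2393391 / 1737095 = 1.38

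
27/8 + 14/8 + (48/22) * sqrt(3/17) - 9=-31/8 + 24 * sqrt(51)/187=-2.96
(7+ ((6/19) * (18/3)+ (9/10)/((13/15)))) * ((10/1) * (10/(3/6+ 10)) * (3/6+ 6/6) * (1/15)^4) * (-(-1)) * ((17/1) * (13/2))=11917/38475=0.31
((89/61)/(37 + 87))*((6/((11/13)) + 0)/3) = 1157/41602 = 0.03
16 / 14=8 / 7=1.14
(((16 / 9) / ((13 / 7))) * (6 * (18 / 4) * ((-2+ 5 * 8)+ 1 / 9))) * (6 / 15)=76832 / 195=394.01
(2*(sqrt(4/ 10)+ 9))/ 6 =sqrt(10)/ 15+ 3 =3.21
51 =51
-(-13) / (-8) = -13 / 8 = -1.62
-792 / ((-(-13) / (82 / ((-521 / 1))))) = 64944 / 6773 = 9.59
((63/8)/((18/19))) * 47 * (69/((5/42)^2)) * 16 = 760846716/25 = 30433868.64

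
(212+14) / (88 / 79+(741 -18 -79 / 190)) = 0.31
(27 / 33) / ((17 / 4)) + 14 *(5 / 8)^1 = 6689 / 748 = 8.94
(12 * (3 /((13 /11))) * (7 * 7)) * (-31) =-46271.08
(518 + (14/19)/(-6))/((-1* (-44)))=11.77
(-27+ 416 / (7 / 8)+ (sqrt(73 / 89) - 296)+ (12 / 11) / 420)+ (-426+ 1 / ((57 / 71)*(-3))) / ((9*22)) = sqrt(6497) / 89+ 178083413 / 1185030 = 151.18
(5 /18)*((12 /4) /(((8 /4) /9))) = 15 /4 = 3.75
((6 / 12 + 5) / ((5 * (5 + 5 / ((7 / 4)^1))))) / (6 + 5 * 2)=7 / 800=0.01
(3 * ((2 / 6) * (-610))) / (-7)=610 / 7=87.14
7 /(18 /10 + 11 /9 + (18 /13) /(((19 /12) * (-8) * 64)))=4979520 /2148673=2.32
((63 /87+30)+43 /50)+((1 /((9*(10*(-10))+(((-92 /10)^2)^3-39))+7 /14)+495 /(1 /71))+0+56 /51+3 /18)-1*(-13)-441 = 8102967993558899879 /233179949345775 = 34749.85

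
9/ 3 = 3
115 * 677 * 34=2647070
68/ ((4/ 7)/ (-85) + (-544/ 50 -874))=-0.08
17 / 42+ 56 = 2369 / 42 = 56.40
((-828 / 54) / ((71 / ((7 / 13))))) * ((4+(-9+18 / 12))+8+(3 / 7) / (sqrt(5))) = -483 / 923 -46 * sqrt(5) / 4615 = -0.55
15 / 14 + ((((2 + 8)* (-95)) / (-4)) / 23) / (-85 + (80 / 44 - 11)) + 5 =284115 / 47656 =5.96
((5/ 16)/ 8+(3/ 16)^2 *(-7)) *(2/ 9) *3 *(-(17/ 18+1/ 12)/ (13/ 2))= 1961/ 89856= 0.02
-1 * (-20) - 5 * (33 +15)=-220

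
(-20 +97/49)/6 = -883/294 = -3.00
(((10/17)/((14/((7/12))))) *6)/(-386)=-5/13124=-0.00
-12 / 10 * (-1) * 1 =6 / 5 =1.20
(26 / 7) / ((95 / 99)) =2574 / 665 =3.87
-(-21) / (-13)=-21 / 13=-1.62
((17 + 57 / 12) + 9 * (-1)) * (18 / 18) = 51 / 4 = 12.75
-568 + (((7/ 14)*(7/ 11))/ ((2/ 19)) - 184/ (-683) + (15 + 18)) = -15978885/ 30052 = -531.71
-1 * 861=-861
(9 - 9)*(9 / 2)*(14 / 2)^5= 0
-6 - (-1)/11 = -65/11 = -5.91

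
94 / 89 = 1.06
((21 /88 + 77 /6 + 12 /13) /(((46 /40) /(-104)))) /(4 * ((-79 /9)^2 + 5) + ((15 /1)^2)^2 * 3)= -25936740 /3119100127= -0.01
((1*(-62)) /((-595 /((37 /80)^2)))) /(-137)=-42439 /260848000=-0.00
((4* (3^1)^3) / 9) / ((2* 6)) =1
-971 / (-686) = 971 / 686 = 1.42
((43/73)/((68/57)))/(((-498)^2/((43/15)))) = 35131/6155459280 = 0.00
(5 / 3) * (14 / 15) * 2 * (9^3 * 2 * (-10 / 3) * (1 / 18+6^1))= -91560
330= 330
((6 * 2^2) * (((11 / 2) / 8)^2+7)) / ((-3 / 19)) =-36347 / 32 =-1135.84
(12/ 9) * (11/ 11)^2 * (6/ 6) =4/ 3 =1.33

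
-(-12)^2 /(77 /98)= -2016 /11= -183.27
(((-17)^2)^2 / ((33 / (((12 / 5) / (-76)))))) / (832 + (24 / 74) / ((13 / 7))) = -0.10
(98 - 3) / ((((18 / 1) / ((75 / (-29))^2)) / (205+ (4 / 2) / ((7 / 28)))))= 12646875 / 1682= 7518.95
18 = 18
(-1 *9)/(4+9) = -9/13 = -0.69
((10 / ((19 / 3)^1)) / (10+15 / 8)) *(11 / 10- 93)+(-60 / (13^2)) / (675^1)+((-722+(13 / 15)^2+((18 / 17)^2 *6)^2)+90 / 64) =-25197749088589763 / 36687835360800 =-686.81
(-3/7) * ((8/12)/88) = -0.00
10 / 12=5 / 6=0.83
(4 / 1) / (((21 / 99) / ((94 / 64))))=1551 / 56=27.70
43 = 43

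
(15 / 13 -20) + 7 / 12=-2849 / 156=-18.26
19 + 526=545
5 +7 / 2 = 17 / 2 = 8.50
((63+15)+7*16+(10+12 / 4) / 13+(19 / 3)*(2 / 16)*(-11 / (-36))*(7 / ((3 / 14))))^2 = 66448981729 / 1679616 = 39562.01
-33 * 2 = -66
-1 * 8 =-8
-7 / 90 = -0.08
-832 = -832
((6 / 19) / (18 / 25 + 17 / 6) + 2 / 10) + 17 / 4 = 919303 / 202540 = 4.54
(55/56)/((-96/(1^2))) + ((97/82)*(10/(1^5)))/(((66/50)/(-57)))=-1238520805/2424576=-510.82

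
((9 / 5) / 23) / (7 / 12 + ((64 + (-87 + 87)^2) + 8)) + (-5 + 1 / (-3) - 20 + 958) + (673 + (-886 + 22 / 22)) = 216557054 / 300495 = 720.67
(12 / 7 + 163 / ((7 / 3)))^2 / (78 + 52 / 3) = 753003 / 14014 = 53.73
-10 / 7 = -1.43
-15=-15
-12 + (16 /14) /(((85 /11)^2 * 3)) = -1819732 /151725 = -11.99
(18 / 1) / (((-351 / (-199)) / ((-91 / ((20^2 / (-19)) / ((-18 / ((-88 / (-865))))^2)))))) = 1380909.91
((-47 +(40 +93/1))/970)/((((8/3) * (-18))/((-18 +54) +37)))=-0.13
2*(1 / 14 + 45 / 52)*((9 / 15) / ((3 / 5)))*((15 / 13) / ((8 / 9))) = 46035 / 18928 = 2.43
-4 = -4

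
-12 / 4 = -3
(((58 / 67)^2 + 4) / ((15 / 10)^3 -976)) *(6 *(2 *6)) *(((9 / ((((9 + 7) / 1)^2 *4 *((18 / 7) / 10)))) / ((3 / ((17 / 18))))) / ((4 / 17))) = -26956475 / 1676587632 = -0.02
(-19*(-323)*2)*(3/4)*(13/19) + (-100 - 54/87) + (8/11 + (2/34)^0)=3955349/638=6199.61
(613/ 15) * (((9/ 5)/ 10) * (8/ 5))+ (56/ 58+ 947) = 17395199/ 18125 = 959.74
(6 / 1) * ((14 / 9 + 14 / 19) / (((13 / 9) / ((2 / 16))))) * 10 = 2940 / 247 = 11.90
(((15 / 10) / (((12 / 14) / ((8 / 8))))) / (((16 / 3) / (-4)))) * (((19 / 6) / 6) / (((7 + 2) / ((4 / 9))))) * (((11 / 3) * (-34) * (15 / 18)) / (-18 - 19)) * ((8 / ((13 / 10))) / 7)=-88825 / 1051947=-0.08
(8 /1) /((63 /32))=256 /63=4.06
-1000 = -1000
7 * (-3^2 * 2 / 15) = -42 / 5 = -8.40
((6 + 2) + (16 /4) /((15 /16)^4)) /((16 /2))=1.65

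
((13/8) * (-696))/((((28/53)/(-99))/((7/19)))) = 5934357/76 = 78083.64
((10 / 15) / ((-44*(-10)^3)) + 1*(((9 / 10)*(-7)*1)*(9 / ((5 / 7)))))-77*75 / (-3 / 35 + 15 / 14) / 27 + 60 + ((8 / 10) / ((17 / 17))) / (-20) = -3229815833 / 13662000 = -236.41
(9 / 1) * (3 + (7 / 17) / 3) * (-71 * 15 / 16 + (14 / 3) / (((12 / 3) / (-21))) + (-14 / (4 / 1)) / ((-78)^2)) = -22161110 / 8619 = -2571.19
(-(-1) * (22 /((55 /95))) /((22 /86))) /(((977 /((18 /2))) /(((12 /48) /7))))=7353 /150458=0.05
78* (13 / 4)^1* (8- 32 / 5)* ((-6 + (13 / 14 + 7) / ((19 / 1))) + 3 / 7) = -1390194 / 665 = -2090.52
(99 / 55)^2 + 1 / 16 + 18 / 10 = 2041 / 400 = 5.10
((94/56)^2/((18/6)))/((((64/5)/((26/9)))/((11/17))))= 1579435/11515392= 0.14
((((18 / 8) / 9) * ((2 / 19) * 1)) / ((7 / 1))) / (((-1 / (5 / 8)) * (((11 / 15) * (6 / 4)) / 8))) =-25 / 1463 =-0.02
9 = 9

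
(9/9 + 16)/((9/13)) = 221/9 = 24.56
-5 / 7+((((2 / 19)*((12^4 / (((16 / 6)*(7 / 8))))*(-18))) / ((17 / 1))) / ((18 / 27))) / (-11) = 3341467 / 24871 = 134.35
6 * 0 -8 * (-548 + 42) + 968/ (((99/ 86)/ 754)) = 5742704/ 9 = 638078.22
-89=-89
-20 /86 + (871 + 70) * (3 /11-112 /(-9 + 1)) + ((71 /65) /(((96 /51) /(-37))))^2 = 28427170069313 /2046387200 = 13891.39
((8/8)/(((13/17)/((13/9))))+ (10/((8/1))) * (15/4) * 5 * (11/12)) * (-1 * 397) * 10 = -26724055/288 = -92791.86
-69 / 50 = -1.38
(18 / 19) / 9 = 2 / 19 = 0.11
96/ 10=48/ 5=9.60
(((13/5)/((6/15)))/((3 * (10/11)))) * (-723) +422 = -26023/20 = -1301.15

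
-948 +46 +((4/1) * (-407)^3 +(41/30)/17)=-137535511699/510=-269677473.92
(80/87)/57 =80/4959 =0.02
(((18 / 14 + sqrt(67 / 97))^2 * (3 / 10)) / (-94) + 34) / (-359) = -7593623 / 80197369 + 27 * sqrt(6499) / 114567670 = -0.09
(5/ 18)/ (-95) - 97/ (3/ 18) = -199045/ 342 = -582.00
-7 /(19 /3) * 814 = -17094 /19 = -899.68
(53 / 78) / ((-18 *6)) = -53 / 8424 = -0.01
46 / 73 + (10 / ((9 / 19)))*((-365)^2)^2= 374699013195.07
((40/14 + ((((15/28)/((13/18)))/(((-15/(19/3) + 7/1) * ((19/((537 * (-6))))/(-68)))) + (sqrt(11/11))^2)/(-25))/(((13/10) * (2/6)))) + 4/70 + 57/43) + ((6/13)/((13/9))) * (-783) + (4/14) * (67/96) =-55908537617/134294160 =-416.31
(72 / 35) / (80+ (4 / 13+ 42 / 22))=3432 / 137165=0.03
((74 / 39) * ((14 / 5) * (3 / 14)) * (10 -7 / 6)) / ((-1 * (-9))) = 1961 / 1755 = 1.12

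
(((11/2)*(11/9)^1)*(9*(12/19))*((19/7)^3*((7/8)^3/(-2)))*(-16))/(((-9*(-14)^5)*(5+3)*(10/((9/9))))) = 43681/4130488320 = 0.00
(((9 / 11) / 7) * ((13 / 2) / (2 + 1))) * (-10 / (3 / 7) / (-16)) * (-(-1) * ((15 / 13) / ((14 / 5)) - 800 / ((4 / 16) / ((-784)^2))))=-1789878271625 / 2464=-726411636.21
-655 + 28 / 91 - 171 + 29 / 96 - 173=-1245991 / 1248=-998.39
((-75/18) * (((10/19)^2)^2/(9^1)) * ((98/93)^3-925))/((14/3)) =46443064562500/6603950341611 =7.03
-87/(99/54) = -522/11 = -47.45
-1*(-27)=27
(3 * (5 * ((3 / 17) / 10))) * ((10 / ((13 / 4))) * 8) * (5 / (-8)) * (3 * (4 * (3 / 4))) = -8100 / 221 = -36.65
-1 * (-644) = 644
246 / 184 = 123 / 92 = 1.34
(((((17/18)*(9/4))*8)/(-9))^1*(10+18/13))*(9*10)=-25160/13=-1935.38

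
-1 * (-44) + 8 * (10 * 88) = 7084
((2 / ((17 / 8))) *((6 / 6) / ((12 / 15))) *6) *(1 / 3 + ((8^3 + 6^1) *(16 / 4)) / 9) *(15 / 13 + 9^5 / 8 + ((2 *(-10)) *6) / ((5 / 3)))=2629263625 / 221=11897120.48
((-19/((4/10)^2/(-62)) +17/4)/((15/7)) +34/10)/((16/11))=2271203/960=2365.84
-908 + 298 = -610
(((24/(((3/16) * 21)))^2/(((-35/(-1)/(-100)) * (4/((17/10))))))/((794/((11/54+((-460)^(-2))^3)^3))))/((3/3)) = -0.00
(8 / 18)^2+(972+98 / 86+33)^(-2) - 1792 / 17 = -271182570530407 / 2577432379392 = -105.21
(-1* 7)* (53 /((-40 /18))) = 3339 /20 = 166.95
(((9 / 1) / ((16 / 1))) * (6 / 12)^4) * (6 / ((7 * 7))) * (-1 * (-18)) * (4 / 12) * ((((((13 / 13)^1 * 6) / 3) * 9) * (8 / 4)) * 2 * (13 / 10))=9477 / 3920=2.42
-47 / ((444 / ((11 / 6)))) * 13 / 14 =-6721 / 37296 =-0.18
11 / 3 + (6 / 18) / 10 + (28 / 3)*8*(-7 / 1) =-15569 / 30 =-518.97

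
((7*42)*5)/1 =1470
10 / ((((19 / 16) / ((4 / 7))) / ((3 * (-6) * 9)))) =-103680 / 133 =-779.55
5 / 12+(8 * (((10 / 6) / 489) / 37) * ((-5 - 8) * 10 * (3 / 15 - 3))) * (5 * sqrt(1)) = 381665 / 217116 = 1.76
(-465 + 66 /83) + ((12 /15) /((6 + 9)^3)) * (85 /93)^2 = -224935095727 /484560225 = -464.20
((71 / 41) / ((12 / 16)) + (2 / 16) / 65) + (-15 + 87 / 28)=-4290049 / 447720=-9.58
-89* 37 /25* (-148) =487364 /25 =19494.56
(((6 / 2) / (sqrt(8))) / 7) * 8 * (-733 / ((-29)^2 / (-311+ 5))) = 1345788 * sqrt(2) / 5887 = 323.29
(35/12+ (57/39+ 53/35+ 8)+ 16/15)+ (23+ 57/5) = 269501/5460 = 49.36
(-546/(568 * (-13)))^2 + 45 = 3629961/80656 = 45.01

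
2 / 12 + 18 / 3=37 / 6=6.17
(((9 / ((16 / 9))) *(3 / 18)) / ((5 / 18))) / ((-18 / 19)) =-513 / 160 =-3.21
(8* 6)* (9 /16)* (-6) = -162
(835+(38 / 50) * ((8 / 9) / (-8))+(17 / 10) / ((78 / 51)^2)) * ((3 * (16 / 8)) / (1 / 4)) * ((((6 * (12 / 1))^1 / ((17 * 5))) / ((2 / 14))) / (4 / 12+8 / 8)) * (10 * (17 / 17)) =64059004044 / 71825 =891876.14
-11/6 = -1.83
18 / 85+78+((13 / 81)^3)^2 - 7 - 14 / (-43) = 73846586116137484 / 1032279955838055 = 71.54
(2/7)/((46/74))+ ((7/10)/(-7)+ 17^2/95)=104059/30590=3.40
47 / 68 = 0.69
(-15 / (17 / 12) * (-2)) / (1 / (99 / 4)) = 8910 / 17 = 524.12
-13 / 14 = -0.93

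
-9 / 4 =-2.25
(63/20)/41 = 63/820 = 0.08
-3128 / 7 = -446.86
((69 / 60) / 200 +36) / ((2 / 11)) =1584253 / 8000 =198.03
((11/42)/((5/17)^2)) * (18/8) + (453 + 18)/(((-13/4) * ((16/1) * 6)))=48253/9100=5.30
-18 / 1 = -18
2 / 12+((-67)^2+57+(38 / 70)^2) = 33416491 / 7350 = 4546.46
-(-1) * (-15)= -15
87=87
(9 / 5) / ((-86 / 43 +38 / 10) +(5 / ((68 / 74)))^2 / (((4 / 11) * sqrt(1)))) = 41616 / 1923991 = 0.02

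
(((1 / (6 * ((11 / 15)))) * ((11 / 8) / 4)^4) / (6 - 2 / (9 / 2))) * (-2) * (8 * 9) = -107811 / 1310720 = -0.08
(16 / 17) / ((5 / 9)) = 144 / 85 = 1.69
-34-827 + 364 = -497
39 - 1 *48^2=-2265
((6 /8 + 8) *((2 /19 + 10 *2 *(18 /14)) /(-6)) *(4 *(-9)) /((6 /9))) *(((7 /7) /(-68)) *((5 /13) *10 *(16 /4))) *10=-1136250 /247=-4600.20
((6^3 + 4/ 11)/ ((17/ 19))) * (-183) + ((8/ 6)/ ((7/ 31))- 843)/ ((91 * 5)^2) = -2116288412869/ 47822775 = -44252.73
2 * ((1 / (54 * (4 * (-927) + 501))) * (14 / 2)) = -7 / 86589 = -0.00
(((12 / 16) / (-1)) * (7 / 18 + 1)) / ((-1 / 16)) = 50 / 3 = 16.67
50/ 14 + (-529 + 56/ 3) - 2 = -10684/ 21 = -508.76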